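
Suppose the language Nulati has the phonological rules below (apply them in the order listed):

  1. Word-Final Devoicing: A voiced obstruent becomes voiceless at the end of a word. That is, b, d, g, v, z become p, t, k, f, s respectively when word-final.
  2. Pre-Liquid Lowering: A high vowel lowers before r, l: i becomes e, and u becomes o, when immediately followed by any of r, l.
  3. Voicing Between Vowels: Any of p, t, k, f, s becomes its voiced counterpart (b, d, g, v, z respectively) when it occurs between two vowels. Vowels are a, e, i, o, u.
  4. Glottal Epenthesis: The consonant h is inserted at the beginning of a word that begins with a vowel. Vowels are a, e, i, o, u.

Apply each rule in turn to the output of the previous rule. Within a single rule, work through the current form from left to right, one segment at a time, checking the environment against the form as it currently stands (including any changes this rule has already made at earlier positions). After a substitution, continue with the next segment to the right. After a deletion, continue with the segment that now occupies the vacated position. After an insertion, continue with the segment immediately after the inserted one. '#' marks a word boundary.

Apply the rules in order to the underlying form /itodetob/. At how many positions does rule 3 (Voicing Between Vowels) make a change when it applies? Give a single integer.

2

1 Word-Final Devoicing: [itodetob] → [itodetop]
2 Pre-Liquid Lowering: no change — [itodetop]
3 Voicing Between Vowels: [itodetop] → [idodedop]
4 Glottal Epenthesis: [idodedop] → [hidodedop]
Rule 3 changed 2 position(s).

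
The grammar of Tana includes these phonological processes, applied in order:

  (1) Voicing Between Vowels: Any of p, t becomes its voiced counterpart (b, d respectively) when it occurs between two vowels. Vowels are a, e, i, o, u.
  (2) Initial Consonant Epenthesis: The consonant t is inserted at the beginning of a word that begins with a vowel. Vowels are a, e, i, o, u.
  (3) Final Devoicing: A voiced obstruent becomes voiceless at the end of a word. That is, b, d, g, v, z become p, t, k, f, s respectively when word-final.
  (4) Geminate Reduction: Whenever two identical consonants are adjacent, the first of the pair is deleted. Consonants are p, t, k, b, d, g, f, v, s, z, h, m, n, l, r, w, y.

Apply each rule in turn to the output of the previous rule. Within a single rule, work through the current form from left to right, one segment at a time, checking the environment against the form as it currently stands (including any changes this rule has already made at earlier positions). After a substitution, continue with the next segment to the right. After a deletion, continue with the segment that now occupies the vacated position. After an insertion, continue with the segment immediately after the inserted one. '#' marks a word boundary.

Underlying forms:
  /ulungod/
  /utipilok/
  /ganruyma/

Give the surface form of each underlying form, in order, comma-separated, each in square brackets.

/ulungod/:
  (1) Voicing Between Vowels: no change — [ulungod]
  (2) Initial Consonant Epenthesis: [ulungod] → [tulungod]
  (3) Final Devoicing: [tulungod] → [tulungot]
  (4) Geminate Reduction: no change — [tulungot]
/utipilok/:
  (1) Voicing Between Vowels: [utipilok] → [udibilok]
  (2) Initial Consonant Epenthesis: [udibilok] → [tudibilok]
  (3) Final Devoicing: no change — [tudibilok]
  (4) Geminate Reduction: no change — [tudibilok]
/ganruyma/:
  (1) Voicing Between Vowels: no change — [ganruyma]
  (2) Initial Consonant Epenthesis: no change — [ganruyma]
  (3) Final Devoicing: no change — [ganruyma]
  (4) Geminate Reduction: no change — [ganruyma]

[tulungot], [tudibilok], [ganruyma]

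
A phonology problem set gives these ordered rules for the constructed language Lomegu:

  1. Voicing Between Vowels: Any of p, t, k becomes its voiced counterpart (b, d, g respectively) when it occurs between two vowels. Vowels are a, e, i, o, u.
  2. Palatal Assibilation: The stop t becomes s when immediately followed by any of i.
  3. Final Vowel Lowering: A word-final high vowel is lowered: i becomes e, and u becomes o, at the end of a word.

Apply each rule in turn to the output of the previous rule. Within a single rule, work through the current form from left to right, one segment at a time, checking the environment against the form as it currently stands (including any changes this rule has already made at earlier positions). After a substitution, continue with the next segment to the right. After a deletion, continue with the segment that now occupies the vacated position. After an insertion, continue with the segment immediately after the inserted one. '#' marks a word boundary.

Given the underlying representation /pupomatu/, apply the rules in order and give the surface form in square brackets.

[pubomado]

1 Voicing Between Vowels: [pupomatu] → [pubomadu]
2 Palatal Assibilation: no change — [pubomadu]
3 Final Vowel Lowering: [pubomadu] → [pubomado]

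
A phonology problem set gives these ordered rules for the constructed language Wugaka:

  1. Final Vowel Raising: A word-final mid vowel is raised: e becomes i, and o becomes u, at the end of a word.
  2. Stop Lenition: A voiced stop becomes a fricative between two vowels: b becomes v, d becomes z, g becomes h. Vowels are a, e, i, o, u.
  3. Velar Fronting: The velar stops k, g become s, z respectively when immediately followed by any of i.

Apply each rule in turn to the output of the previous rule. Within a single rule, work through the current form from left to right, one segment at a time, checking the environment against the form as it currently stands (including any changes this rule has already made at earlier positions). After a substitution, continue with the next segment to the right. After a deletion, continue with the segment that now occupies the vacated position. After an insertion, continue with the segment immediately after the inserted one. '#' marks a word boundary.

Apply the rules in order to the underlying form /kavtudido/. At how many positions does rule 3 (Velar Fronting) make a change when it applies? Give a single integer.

1 Final Vowel Raising: [kavtudido] → [kavtudidu]
2 Stop Lenition: [kavtudidu] → [kavtuzizu]
3 Velar Fronting: no change — [kavtuzizu]
Rule 3 changed 0 position(s).

0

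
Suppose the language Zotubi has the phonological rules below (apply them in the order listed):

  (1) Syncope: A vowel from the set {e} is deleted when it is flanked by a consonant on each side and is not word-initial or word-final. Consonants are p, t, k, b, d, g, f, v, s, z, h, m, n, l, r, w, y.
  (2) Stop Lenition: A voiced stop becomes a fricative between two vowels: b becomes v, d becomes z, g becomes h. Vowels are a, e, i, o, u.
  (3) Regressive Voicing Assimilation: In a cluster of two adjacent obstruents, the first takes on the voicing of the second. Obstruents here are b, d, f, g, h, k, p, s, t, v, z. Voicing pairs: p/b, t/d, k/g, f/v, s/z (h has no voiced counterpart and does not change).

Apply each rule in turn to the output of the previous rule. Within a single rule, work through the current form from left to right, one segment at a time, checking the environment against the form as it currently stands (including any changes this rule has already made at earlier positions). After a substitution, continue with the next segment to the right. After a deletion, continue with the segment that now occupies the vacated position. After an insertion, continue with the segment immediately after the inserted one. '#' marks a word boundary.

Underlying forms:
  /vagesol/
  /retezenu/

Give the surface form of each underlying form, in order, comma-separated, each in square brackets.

/vagesol/:
  (1) Syncope: [vagesol] → [vagsol]
  (2) Stop Lenition: no change — [vagsol]
  (3) Regressive Voicing Assimilation: [vagsol] → [vaksol]
/retezenu/:
  (1) Syncope: [retezenu] → [rtznu]
  (2) Stop Lenition: no change — [rtznu]
  (3) Regressive Voicing Assimilation: [rtznu] → [rdznu]

[vaksol], [rdznu]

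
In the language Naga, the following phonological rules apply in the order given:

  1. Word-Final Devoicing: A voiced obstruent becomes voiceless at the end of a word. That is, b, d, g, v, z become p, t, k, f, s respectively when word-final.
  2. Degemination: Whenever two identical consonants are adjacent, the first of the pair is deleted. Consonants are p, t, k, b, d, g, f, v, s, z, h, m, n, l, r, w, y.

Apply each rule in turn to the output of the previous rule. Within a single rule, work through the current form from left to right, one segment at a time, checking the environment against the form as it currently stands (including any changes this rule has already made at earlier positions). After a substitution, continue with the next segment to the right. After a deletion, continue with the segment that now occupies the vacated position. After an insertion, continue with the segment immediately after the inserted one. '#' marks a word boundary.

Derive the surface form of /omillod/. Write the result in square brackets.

1 Word-Final Devoicing: [omillod] → [omillot]
2 Degemination: [omillot] → [omilot]

[omilot]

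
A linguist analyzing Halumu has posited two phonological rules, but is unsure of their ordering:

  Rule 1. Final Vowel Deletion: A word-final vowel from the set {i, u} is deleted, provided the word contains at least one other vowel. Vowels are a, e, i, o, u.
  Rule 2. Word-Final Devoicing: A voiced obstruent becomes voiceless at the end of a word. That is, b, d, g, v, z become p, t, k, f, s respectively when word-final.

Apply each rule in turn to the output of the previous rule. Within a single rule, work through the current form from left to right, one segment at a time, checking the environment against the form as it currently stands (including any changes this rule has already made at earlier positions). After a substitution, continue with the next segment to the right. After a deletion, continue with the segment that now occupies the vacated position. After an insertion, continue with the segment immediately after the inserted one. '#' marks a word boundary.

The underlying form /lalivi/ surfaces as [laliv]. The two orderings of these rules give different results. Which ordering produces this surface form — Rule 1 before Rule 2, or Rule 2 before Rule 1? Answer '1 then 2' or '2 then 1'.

2 then 1

Order 1 then 2:
  1 Final Vowel Deletion: [lalivi] → [laliv]
  2 Word-Final Devoicing: [laliv] → [lalif]
  result: [lalif]
Order 2 then 1:
  2 Word-Final Devoicing: no change — [lalivi]
  1 Final Vowel Deletion: [lalivi] → [laliv]
  result: [laliv]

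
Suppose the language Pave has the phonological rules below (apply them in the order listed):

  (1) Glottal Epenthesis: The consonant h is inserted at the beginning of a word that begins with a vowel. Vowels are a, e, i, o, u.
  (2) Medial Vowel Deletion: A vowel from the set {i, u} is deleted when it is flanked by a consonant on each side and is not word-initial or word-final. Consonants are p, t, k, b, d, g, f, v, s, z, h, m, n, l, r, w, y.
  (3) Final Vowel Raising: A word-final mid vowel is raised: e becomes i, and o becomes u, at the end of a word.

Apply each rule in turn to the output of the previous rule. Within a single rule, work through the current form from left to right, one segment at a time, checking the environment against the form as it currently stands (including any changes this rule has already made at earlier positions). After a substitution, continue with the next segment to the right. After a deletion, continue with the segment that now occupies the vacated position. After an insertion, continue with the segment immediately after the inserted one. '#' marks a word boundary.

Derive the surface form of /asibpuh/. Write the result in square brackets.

(1) Glottal Epenthesis: [asibpuh] → [hasibpuh]
(2) Medial Vowel Deletion: [hasibpuh] → [hasbph]
(3) Final Vowel Raising: no change — [hasbph]

[hasbph]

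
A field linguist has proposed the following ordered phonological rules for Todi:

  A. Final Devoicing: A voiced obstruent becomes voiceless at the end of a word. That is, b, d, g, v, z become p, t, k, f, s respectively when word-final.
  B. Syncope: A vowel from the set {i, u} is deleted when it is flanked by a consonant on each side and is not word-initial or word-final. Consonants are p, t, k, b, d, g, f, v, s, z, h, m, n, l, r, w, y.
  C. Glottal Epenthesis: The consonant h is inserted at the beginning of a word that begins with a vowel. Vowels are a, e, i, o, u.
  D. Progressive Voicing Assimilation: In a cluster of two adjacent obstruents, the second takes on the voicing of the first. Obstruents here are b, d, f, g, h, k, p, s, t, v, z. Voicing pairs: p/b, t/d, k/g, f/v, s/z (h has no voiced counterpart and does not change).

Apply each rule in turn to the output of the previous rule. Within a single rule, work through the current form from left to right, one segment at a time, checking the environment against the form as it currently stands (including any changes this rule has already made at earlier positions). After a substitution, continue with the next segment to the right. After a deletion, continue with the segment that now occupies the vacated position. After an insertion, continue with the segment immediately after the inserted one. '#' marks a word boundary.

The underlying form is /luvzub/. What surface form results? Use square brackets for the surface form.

A Final Devoicing: [luvzub] → [luvzup]
B Syncope: [luvzup] → [lvzp]
C Glottal Epenthesis: no change — [lvzp]
D Progressive Voicing Assimilation: [lvzp] → [lvzb]

[lvzb]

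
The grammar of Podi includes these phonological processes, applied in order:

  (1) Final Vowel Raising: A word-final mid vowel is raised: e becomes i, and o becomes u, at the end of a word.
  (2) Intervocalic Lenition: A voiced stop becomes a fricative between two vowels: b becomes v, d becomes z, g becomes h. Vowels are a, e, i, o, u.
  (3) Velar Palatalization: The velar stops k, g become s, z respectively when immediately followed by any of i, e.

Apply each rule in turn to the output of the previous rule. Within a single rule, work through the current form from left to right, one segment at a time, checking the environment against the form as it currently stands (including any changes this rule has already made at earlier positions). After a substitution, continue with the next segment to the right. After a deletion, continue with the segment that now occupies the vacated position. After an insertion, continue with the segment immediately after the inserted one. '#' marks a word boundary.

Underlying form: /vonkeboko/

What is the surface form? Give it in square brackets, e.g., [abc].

(1) Final Vowel Raising: [vonkeboko] → [vonkeboku]
(2) Intervocalic Lenition: [vonkeboku] → [vonkevoku]
(3) Velar Palatalization: [vonkevoku] → [vonsevoku]

[vonsevoku]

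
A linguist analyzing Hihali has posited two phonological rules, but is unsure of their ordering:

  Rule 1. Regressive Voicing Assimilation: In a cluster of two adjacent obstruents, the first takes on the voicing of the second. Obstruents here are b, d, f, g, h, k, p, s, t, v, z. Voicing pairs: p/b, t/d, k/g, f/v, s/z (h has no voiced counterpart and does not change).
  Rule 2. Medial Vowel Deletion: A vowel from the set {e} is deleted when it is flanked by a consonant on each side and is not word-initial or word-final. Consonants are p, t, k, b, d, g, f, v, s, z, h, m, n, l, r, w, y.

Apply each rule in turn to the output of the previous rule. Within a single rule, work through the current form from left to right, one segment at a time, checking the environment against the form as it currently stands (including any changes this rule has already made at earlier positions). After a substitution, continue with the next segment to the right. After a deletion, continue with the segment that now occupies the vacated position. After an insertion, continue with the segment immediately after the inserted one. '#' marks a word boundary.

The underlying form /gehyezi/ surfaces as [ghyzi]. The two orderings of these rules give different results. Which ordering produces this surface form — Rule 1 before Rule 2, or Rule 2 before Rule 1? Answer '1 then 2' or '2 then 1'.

1 then 2

Order 1 then 2:
  1 Regressive Voicing Assimilation: no change — [gehyezi]
  2 Medial Vowel Deletion: [gehyezi] → [ghyzi]
  result: [ghyzi]
Order 2 then 1:
  2 Medial Vowel Deletion: [gehyezi] → [ghyzi]
  1 Regressive Voicing Assimilation: [ghyzi] → [khyzi]
  result: [khyzi]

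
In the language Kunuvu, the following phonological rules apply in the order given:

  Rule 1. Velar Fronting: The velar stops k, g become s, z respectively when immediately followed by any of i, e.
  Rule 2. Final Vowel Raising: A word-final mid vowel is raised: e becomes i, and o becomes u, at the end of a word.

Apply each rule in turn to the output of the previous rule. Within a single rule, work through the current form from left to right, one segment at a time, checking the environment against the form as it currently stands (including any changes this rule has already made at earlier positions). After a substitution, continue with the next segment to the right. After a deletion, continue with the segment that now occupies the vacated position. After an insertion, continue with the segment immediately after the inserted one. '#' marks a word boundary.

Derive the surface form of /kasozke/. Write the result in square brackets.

[kasozsi]

Rule 1 Velar Fronting: [kasozke] → [kasozse]
Rule 2 Final Vowel Raising: [kasozse] → [kasozsi]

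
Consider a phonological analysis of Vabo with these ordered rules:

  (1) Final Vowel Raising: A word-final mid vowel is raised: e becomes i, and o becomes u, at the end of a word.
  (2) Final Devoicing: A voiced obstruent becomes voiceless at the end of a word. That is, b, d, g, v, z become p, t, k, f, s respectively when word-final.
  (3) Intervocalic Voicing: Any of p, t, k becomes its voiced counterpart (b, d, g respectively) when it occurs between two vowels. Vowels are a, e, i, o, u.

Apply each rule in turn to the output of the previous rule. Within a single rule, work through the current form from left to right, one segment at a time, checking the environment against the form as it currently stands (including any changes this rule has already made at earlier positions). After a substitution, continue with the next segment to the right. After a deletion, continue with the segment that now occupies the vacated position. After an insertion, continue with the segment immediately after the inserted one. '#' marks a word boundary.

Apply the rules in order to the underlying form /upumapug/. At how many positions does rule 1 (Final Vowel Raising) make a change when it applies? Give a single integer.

0

(1) Final Vowel Raising: no change — [upumapug]
(2) Final Devoicing: [upumapug] → [upumapuk]
(3) Intervocalic Voicing: [upumapuk] → [ubumabuk]
Rule 1 changed 0 position(s).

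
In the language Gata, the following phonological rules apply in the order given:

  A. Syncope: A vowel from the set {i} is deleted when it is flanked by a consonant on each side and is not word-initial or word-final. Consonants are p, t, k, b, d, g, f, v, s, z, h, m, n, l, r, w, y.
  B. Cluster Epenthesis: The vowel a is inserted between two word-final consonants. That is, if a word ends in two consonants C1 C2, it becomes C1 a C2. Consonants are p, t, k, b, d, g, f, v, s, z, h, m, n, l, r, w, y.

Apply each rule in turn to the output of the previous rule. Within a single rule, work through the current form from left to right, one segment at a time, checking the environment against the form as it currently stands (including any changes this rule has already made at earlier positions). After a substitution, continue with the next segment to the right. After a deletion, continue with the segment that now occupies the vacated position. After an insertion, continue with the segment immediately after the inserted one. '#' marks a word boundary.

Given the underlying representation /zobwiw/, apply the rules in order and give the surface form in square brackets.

A Syncope: [zobwiw] → [zobww]
B Cluster Epenthesis: [zobww] → [zobwaw]

[zobwaw]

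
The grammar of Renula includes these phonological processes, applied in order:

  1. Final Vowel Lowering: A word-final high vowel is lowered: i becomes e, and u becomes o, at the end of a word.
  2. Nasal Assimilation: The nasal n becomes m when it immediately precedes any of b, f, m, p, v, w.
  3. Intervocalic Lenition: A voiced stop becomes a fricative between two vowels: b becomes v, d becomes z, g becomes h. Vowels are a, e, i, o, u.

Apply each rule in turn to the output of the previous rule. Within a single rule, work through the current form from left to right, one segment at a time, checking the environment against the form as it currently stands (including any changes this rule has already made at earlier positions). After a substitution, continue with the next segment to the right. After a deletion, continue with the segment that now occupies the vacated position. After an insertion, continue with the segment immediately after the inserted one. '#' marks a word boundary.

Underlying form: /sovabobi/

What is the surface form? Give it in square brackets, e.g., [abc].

1 Final Vowel Lowering: [sovabobi] → [sovabobe]
2 Nasal Assimilation: no change — [sovabobe]
3 Intervocalic Lenition: [sovabobe] → [sovavove]

[sovavove]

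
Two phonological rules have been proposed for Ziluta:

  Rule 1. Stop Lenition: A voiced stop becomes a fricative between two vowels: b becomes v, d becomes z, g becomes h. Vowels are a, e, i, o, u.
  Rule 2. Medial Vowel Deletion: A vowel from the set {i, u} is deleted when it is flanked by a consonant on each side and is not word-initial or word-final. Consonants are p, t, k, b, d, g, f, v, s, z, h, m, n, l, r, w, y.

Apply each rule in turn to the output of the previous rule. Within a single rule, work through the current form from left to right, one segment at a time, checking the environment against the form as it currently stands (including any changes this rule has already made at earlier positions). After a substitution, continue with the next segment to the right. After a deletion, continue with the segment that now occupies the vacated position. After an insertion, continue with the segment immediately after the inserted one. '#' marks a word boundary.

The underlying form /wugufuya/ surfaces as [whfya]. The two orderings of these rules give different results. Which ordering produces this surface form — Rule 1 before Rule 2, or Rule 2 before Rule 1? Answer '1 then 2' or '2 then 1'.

Order 1 then 2:
  1 Stop Lenition: [wugufuya] → [wuhufuya]
  2 Medial Vowel Deletion: [wuhufuya] → [whfya]
  result: [whfya]
Order 2 then 1:
  2 Medial Vowel Deletion: [wugufuya] → [wgfya]
  1 Stop Lenition: no change — [wgfya]
  result: [wgfya]

1 then 2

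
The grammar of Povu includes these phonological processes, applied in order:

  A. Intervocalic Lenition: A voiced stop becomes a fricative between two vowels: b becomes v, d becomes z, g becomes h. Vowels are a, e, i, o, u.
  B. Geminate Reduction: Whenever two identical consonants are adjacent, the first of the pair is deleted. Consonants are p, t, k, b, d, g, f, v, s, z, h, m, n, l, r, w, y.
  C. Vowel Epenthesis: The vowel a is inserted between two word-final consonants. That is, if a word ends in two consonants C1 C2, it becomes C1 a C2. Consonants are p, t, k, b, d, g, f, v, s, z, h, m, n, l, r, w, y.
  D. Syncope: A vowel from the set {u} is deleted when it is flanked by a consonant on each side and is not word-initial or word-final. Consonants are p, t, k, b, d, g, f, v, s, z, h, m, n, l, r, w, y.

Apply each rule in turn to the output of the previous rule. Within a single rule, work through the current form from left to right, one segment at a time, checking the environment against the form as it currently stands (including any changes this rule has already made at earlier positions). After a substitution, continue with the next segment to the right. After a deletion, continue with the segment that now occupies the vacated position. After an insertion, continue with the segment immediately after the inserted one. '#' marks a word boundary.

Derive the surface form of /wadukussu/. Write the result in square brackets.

[wazksu]

A Intervocalic Lenition: [wadukussu] → [wazukussu]
B Geminate Reduction: [wazukussu] → [wazukusu]
C Vowel Epenthesis: no change — [wazukusu]
D Syncope: [wazukusu] → [wazksu]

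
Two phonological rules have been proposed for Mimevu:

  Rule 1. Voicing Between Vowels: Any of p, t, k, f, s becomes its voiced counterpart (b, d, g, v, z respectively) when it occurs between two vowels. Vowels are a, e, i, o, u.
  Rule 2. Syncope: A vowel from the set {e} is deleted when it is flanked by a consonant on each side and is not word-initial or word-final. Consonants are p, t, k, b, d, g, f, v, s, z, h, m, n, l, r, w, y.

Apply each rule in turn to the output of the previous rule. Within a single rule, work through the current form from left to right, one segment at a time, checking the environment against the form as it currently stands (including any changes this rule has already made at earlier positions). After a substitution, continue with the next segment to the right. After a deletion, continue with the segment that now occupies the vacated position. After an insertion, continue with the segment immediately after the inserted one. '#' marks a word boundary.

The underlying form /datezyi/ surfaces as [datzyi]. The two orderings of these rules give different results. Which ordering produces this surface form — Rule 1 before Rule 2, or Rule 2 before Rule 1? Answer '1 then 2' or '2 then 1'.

2 then 1

Order 1 then 2:
  1 Voicing Between Vowels: [datezyi] → [dadezyi]
  2 Syncope: [dadezyi] → [dadzyi]
  result: [dadzyi]
Order 2 then 1:
  2 Syncope: [datezyi] → [datzyi]
  1 Voicing Between Vowels: no change — [datzyi]
  result: [datzyi]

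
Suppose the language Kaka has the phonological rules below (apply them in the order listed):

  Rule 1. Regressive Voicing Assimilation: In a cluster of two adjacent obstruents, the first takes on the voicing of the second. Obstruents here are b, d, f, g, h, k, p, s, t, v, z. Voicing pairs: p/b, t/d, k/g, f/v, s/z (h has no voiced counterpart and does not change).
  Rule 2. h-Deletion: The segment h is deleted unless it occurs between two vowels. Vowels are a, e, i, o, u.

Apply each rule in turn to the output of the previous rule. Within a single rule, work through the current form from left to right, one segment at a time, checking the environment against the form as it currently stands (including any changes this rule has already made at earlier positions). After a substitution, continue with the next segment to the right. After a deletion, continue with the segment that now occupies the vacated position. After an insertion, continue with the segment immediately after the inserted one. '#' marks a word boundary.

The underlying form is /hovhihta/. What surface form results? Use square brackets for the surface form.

[ofita]

Rule 1 Regressive Voicing Assimilation: [hovhihta] → [hofhihta]
Rule 2 h-Deletion: [hofhihta] → [ofita]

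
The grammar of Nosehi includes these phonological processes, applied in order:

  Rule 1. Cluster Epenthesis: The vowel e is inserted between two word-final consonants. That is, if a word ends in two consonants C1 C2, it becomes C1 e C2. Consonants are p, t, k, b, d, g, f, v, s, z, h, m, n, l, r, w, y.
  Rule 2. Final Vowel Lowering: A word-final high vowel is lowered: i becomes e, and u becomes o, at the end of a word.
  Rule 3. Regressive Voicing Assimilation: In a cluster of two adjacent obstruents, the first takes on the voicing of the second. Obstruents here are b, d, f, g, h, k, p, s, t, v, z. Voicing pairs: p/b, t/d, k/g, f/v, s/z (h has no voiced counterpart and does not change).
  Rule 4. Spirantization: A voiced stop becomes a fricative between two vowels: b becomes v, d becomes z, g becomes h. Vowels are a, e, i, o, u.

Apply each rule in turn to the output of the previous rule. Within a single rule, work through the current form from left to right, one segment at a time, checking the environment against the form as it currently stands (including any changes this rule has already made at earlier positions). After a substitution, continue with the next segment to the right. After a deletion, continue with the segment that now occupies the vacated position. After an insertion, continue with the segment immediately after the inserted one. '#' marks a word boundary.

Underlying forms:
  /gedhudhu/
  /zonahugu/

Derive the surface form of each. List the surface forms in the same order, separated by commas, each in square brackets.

[gethutho], [zonahuho]

/gedhudhu/:
  Rule 1 Cluster Epenthesis: no change — [gedhudhu]
  Rule 2 Final Vowel Lowering: [gedhudhu] → [gedhudho]
  Rule 3 Regressive Voicing Assimilation: [gedhudho] → [gethutho]
  Rule 4 Spirantization: no change — [gethutho]
/zonahugu/:
  Rule 1 Cluster Epenthesis: no change — [zonahugu]
  Rule 2 Final Vowel Lowering: [zonahugu] → [zonahugo]
  Rule 3 Regressive Voicing Assimilation: no change — [zonahugo]
  Rule 4 Spirantization: [zonahugo] → [zonahuho]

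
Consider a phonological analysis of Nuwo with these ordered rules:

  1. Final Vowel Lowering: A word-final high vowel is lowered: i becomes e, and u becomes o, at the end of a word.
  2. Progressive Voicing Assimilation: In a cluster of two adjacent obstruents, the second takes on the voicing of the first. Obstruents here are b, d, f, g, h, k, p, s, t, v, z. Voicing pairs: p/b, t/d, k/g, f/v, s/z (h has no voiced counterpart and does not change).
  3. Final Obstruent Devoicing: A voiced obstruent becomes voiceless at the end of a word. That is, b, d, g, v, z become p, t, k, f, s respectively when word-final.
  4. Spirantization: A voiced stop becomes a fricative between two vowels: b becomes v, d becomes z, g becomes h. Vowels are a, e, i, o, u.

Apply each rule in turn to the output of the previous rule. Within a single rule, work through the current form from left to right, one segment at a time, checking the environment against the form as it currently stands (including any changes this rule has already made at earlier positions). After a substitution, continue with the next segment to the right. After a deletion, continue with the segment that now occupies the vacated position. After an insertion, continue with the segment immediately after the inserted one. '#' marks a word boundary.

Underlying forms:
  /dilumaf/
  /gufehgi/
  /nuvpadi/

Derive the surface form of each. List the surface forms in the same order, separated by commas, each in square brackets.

[dilumaf], [gufehke], [nuvbaze]

/dilumaf/:
  1 Final Vowel Lowering: no change — [dilumaf]
  2 Progressive Voicing Assimilation: no change — [dilumaf]
  3 Final Obstruent Devoicing: no change — [dilumaf]
  4 Spirantization: no change — [dilumaf]
/gufehgi/:
  1 Final Vowel Lowering: [gufehgi] → [gufehge]
  2 Progressive Voicing Assimilation: [gufehge] → [gufehke]
  3 Final Obstruent Devoicing: no change — [gufehke]
  4 Spirantization: no change — [gufehke]
/nuvpadi/:
  1 Final Vowel Lowering: [nuvpadi] → [nuvpade]
  2 Progressive Voicing Assimilation: [nuvpade] → [nuvbade]
  3 Final Obstruent Devoicing: no change — [nuvbade]
  4 Spirantization: [nuvbade] → [nuvbaze]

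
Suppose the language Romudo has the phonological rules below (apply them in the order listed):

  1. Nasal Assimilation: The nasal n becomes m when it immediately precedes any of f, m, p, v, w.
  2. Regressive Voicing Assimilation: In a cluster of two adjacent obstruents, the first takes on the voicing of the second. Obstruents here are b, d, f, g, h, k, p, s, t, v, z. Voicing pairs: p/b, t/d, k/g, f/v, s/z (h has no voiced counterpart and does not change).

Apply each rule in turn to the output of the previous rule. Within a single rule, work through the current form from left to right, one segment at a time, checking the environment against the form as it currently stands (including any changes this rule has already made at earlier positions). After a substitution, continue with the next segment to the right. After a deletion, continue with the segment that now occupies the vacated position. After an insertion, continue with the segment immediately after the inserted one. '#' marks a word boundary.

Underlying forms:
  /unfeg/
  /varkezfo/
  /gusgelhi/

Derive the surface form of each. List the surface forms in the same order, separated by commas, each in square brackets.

/unfeg/:
  1 Nasal Assimilation: [unfeg] → [umfeg]
  2 Regressive Voicing Assimilation: no change — [umfeg]
/varkezfo/:
  1 Nasal Assimilation: no change — [varkezfo]
  2 Regressive Voicing Assimilation: [varkezfo] → [varkesfo]
/gusgelhi/:
  1 Nasal Assimilation: no change — [gusgelhi]
  2 Regressive Voicing Assimilation: [gusgelhi] → [guzgelhi]

[umfeg], [varkesfo], [guzgelhi]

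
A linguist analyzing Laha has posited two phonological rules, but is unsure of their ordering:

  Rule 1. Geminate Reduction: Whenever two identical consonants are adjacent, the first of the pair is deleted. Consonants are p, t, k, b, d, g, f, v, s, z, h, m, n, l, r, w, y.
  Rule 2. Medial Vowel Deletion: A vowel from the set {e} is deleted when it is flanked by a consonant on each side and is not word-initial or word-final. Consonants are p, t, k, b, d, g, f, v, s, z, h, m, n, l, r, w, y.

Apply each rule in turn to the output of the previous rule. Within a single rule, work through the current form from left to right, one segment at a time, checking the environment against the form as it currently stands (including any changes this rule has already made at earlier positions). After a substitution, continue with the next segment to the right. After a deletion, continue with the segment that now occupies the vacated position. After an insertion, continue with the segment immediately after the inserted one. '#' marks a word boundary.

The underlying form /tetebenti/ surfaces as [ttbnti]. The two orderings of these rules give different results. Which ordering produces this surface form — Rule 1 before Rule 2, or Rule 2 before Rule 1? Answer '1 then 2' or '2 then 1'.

Order 1 then 2:
  1 Geminate Reduction: no change — [tetebenti]
  2 Medial Vowel Deletion: [tetebenti] → [ttbnti]
  result: [ttbnti]
Order 2 then 1:
  2 Medial Vowel Deletion: [tetebenti] → [ttbnti]
  1 Geminate Reduction: [ttbnti] → [tbnti]
  result: [tbnti]

1 then 2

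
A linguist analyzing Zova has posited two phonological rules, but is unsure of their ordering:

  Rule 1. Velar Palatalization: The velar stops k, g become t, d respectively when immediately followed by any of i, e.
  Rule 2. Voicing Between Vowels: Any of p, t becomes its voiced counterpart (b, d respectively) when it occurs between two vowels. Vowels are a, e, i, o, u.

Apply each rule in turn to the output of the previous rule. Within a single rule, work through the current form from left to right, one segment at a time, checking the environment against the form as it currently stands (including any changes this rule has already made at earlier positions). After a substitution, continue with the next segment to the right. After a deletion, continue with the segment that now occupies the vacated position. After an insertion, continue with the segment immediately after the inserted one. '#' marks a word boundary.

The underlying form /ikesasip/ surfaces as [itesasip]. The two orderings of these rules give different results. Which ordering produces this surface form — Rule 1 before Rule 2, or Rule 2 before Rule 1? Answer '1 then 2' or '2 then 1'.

2 then 1

Order 1 then 2:
  1 Velar Palatalization: [ikesasip] → [itesasip]
  2 Voicing Between Vowels: [itesasip] → [idesasip]
  result: [idesasip]
Order 2 then 1:
  2 Voicing Between Vowels: no change — [ikesasip]
  1 Velar Palatalization: [ikesasip] → [itesasip]
  result: [itesasip]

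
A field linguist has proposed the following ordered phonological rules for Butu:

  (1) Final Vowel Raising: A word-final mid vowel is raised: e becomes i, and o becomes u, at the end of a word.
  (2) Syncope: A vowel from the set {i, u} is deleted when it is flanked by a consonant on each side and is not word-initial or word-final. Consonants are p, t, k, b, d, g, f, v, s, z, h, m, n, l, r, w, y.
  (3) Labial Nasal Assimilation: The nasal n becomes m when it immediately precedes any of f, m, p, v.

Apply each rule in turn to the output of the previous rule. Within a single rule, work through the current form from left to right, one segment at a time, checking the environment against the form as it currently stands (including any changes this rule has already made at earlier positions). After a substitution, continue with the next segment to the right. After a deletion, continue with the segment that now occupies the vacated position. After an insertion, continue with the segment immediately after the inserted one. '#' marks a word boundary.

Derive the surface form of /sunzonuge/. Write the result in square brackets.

(1) Final Vowel Raising: [sunzonuge] → [sunzonugi]
(2) Syncope: [sunzonugi] → [snzongi]
(3) Labial Nasal Assimilation: no change — [snzongi]

[snzongi]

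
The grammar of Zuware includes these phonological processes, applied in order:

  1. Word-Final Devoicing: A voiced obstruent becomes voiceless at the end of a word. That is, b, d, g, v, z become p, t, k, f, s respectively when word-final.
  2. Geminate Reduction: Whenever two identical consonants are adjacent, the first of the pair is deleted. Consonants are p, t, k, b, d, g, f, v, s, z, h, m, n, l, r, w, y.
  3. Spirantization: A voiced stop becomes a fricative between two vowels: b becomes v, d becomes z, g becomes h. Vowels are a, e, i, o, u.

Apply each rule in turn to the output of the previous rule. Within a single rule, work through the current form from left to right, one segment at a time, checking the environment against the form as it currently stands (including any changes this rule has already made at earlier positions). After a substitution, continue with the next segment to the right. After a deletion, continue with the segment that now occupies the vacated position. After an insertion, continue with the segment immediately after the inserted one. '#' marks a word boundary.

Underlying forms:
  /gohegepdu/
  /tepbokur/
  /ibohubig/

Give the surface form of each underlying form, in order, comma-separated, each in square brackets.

/gohegepdu/:
  1 Word-Final Devoicing: no change — [gohegepdu]
  2 Geminate Reduction: no change — [gohegepdu]
  3 Spirantization: [gohegepdu] → [gohehepdu]
/tepbokur/:
  1 Word-Final Devoicing: no change — [tepbokur]
  2 Geminate Reduction: no change — [tepbokur]
  3 Spirantization: no change — [tepbokur]
/ibohubig/:
  1 Word-Final Devoicing: [ibohubig] → [ibohubik]
  2 Geminate Reduction: no change — [ibohubik]
  3 Spirantization: [ibohubik] → [ivohuvik]

[gohehepdu], [tepbokur], [ivohuvik]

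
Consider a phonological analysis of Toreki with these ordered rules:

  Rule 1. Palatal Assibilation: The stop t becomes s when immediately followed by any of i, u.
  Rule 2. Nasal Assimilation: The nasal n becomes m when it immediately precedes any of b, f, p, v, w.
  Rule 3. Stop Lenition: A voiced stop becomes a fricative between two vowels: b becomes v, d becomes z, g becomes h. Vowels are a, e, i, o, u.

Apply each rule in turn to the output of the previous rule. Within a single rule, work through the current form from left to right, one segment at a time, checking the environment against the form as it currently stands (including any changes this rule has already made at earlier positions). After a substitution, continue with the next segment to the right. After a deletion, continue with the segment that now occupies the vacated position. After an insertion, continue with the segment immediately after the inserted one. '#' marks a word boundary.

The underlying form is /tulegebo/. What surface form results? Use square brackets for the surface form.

Rule 1 Palatal Assibilation: [tulegebo] → [sulegebo]
Rule 2 Nasal Assimilation: no change — [sulegebo]
Rule 3 Stop Lenition: [sulegebo] → [sulehevo]

[sulehevo]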